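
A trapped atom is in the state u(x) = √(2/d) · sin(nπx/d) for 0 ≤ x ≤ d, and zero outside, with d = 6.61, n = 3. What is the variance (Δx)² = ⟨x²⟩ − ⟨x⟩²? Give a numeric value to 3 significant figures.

3.40

Compute ⟨x⟩ and ⟨x²⟩ separately, then (Δx)² = ⟨x²⟩ − ⟨x⟩².
With sin²θ = (1 − cos2θ)/2 on 0 ≤ x ≤ d: ∫sin²(nπx/d) dx = d/2, ∫x·sin²(nπx/d) dx = d²/4, ∫x²·sin²(nπx/d) dx = d³·(1/6 − 1/(4n²π²)); higher powers xᵏ the same way, integrating xᵏ·cos(2nπx/d) by parts.
⟨x⟩ = 3.3050 and ⟨x²⟩ = 14.318.
(Δx)² = 14.318 − (3.3050)² = 3.3951.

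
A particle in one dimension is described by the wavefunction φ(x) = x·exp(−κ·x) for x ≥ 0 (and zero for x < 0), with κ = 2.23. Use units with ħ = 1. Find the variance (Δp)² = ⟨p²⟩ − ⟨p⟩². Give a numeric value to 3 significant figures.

4.97

Compute ⟨p⟩ and ⟨p²⟩ separately; (Δp)² = ⟨p²⟩ − ⟨p⟩².
Differentiate x·exp(−κ·x) with the product rule; every integrand then reduces to terms xʲ·e^(−2κx) on [0, ∞), with ∫₀^∞ xʲ·e^(−2κx) dx = j!/(2κ)^(j+1).
Normalization: ∫|φ|² dx = 0.022544.
⟨p⟩ = 0.0000 and ⟨p²⟩ = 4.9729.
(Δp)² = 4.9729 − (0.0000)² = 4.9729.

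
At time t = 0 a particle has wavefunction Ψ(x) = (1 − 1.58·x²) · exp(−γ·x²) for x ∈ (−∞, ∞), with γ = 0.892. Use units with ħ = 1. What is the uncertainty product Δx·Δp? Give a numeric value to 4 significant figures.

1.456

Δx = √(⟨x²⟩−⟨x⟩²), Δp = √(⟨p²⟩−⟨p⟩²).
Expand each integrand as polynomial × e^(−2γx²) and use ∫x^(2j)·e^(−2γx²) dx = (2j−1)!!/(4γ)^j · √(π/(2γ)), odd powers → 0; here √(π/(2γ)) = 1.3270. Differentiate with the product rule, d/dx e^(−γx²) = −2γx·e^(−γx²).
Normalization: ∫|Ψ|² dx = 0.93241.
⟨x⟩ = 0.0000, ⟨x²⟩ = 0.51235 ⇒ Δx = 0.71579.
⟨p⟩ = 0.0000, ⟨p²⟩ = 4.1365 ⇒ Δp = 2.0338.
Δx·Δp = 1.4558.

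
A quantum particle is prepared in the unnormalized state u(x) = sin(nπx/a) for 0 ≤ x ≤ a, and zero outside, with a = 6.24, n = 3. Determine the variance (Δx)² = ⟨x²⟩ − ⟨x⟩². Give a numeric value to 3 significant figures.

Compute ⟨x⟩ and ⟨x²⟩ separately, then (Δx)² = ⟨x²⟩ − ⟨x⟩².
With sin²θ = (1 − cos2θ)/2 on 0 ≤ x ≤ a: ∫sin²(nπx/a) dx = a/2, ∫x·sin²(nπx/a) dx = a²/4, ∫x²·sin²(nπx/a) dx = a³·(1/6 − 1/(4n²π²)); higher powers xᵏ the same way, integrating xᵏ·cos(2nπx/a) by parts.
Normalization: ∫|u|² dx = 3.1200.
⟨x⟩ = 3.1200 and ⟨x²⟩ = 12.760.
(Δx)² = 12.760 − (3.1200)² = 3.0256.

3.03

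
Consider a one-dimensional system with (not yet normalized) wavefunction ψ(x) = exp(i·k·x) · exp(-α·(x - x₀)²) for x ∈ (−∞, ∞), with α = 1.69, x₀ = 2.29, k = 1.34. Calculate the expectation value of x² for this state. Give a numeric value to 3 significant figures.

5.39

⟨x²⟩ = ∫ x²·|ψ|² dx / ∫|ψ|² dx (integrals over the domain).
Gaussian moments (u = x − x₀): ∫u^(2j)·e^(−2αu²) du = (2j−1)!!/(4α)^j · √(π/(2α)), odd powers integrate to 0; here √(π/(2α)) = 0.96409.
State is unnormalized: ∫|ψ|² dx = 0.96409, and ∫ψ*·x²·ψ dx = 5.1984, so ⟨x²⟩ = 5.1984 / 0.96409.
⟨x²⟩ = 5.3920.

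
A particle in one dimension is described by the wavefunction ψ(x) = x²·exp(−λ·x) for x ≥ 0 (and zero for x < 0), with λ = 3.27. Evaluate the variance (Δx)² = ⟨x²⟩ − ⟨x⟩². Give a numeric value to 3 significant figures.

0.117

Compute ⟨x⟩ and ⟨x²⟩ separately, then (Δx)² = ⟨x²⟩ − ⟨x⟩².
Every integrand reduces to terms xʲ·e^(−2λx) on [0, ∞); use ∫₀^∞ xʲ·e^(−2λx) dx = j!/(2λ)^(j+1).
Normalization: ∫|ψ|² dx = 0.0020060.
⟨x⟩ = 0.76453 and ⟨x²⟩ = 0.70140.
(Δx)² = 0.70140 − (0.76453)² = 0.11690.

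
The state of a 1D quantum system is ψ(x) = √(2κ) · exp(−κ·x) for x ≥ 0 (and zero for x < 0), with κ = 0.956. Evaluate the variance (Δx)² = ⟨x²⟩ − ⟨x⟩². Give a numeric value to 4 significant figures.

Compute ⟨x⟩ and ⟨x²⟩ separately, then (Δx)² = ⟨x²⟩ − ⟨x⟩².
Every integrand reduces to terms xʲ·e^(−2κx) on [0, ∞); use ∫₀^∞ xʲ·e^(−2κx) dx = j!/(2κ)^(j+1).
⟨x⟩ = 0.52301 and ⟨x²⟩ = 0.54708.
(Δx)² = 0.54708 − (0.52301)² = 0.27354.

0.2735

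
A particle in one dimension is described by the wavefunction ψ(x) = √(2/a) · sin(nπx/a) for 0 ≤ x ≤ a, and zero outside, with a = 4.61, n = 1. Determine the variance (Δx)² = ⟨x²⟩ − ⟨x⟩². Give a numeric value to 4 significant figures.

Compute ⟨x⟩ and ⟨x²⟩ separately, then (Δx)² = ⟨x²⟩ − ⟨x⟩².
With sin²θ = (1 − cos2θ)/2 on 0 ≤ x ≤ a: ∫sin²(nπx/a) dx = a/2, ∫x·sin²(nπx/a) dx = a²/4, ∫x²·sin²(nπx/a) dx = a³·(1/6 − 1/(4n²π²)); higher powers xᵏ the same way, integrating xᵏ·cos(2nπx/a) by parts.
⟨x⟩ = 2.3050 and ⟨x²⟩ = 6.0074.
(Δx)² = 6.0074 − (2.3050)² = 0.69436.

0.6944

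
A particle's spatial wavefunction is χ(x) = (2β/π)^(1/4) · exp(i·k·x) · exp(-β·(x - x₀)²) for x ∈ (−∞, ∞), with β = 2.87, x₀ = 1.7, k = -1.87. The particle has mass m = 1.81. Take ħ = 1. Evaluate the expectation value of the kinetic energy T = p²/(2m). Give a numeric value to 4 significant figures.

T = −(ħ²/2m) d²/dx², so ⟨T⟩ = −(ħ²/2m) ∫ χ*·χ'' dx; with m = 1.81.
Gaussian moments (u = x − x₀): ∫u^(2j)·e^(−2βu²) du = (2j−1)!!/(4β)^j · √(π/(2β)), odd powers integrate to 0; here √(π/(2β)) = 0.73981. Derivatives: χ′ = (ik − 2βu)·χ, χ″ = ((ik − 2βu)² − 2β)·χ; the odd-in-u pieces drop out.
⟨T⟩ = 1.7588.

1.759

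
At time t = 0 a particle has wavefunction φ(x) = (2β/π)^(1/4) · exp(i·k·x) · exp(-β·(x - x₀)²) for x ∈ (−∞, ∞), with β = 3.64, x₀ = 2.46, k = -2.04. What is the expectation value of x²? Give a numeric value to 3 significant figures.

6.12

⟨x²⟩ = ∫ x²·|φ|² dx (integrals over the domain).
Gaussian moments (u = x − x₀): ∫u^(2j)·e^(−2βu²) du = (2j−1)!!/(4β)^j · √(π/(2β)), odd powers integrate to 0; here √(π/(2β)) = 0.65692.
⟨x²⟩ = 6.1203.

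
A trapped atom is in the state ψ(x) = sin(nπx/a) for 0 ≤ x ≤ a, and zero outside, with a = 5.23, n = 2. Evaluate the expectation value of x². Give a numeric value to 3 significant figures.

⟨x²⟩ = ∫ x²·|ψ|² dx / ∫|ψ|² dx (integrals over the domain).
With sin²θ = (1 − cos2θ)/2 on 0 ≤ x ≤ a: ∫sin²(nπx/a) dx = a/2, ∫x·sin²(nπx/a) dx = a²/4, ∫x²·sin²(nπx/a) dx = a³·(1/6 − 1/(4n²π²)); higher powers xᵏ the same way, integrating xᵏ·cos(2nπx/a) by parts.
State is unnormalized: ∫|ψ|² dx = 2.6150, and ∫ψ*·x²·ψ dx = 22.937, so ⟨x²⟩ = 22.937 / 2.6150.
⟨x²⟩ = 8.7712.

8.77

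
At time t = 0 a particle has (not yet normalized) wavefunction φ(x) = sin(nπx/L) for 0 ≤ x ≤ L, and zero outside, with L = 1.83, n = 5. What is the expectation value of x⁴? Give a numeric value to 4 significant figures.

⟨x⁴⟩ = ∫ x⁴·|φ|² dx / ∫|φ|² dx (integrals over the domain).
With sin²θ = (1 − cos2θ)/2 on 0 ≤ x ≤ L: ∫sin²(nπx/L) dx = L/2, ∫x·sin²(nπx/L) dx = L²/4, ∫x²·sin²(nπx/L) dx = L³·(1/6 − 1/(4n²π²)); higher powers xᵏ the same way, integrating xᵏ·cos(2nπx/L) by parts.
State is unnormalized: ∫|φ|² dx = 0.91500, and ∫φ*·x⁴·φ dx = 2.0110, so ⟨x⁴⟩ = 2.0110 / 0.91500.
⟨x⁴⟩ = 2.1978.

2.198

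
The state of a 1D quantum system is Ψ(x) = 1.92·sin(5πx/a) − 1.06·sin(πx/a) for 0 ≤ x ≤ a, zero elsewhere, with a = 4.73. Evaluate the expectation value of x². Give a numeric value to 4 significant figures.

7.025

⟨x²⟩ = ∫ x²·|Ψ|² dx / ∫|Ψ|² dx (integrals over the domain).
On 0 ≤ x ≤ a (j ≠ l): ∫sin²(jπx/a) dx = a/2, ∫sin(jπx/a)·sin(lπx/a) dx = 0; diagonal moments ∫x·sin²(jπx/a) dx = a²/4, ∫x²·sin²(jπx/a) dx = a³·(1/6 − 1/(4j²π²)); cross terms ∫x·sin(jπx/a)·sin(lπx/a) dx = 0 for j + l even and −4jla²/(π²(j² − l²)²) for j + l odd, ∫x²·sin(jπx/a)·sin(lπx/a) dx = (−1)^(j+l)·4jla³/(π²(j² − l²)²); higher powers the same way via product-to-sum and parts.
State is unnormalized: ∫|Ψ|² dx = 11.376, and ∫Ψ*·x²·Ψ dx = 79.913, so ⟨x²⟩ = 79.913 / 11.376.
⟨x²⟩ = 7.0249.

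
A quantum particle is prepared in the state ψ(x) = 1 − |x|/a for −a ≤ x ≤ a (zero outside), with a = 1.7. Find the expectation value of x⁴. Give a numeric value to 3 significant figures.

⟨x⁴⟩ = ∫ x⁴·|ψ|² dx / ∫|ψ|² dx (integrals over the domain).
ψ is even, so ∫ over [−a, a] = 2∫₀ᵃ with ψ = 1 − x/a there: ∫₀ᵃ (1 − x/a)² dx = a/3, ∫₀ᵃ x²(1 − x/a)² dx = a³/30, ∫₀ᵃ x⁴(1 − x/a)² dx = a⁵/105.
State is unnormalized: ∫|ψ|² dx = 1.1333, and ∫ψ*·x⁴·ψ dx = 0.27045, so ⟨x⁴⟩ = 0.27045 / 1.1333.
⟨x⁴⟩ = 0.23863.

0.239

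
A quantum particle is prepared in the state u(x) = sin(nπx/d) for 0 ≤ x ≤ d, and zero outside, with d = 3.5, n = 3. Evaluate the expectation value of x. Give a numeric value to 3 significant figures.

⟨x⟩ = ∫ x·|u|² dx / ∫|u|² dx (integrals over the domain).
With sin²θ = (1 − cos2θ)/2 on 0 ≤ x ≤ d: ∫sin²(nπx/d) dx = d/2, ∫x·sin²(nπx/d) dx = d²/4, ∫x²·sin²(nπx/d) dx = d³·(1/6 − 1/(4n²π²)); higher powers xᵏ the same way, integrating xᵏ·cos(2nπx/d) by parts.
State is unnormalized: ∫|u|² dx = 1.7500, and ∫u*·x·u dx = 3.0625, so ⟨x⟩ = 3.0625 / 1.7500.
⟨x⟩ = 1.7500.

1.75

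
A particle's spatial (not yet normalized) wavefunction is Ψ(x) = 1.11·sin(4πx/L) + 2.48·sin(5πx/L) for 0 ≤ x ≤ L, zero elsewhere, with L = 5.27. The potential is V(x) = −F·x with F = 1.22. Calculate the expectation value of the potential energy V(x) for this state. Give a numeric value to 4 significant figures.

-2.255

⟨V⟩ = ∫ V(x)·|Ψ|² dx / ∫|Ψ|² dx.
On 0 ≤ x ≤ L (j ≠ l): ∫sin²(jπx/L) dx = L/2, ∫sin(jπx/L)·sin(lπx/L) dx = 0; diagonal moments ∫x·sin²(jπx/L) dx = L²/4, ∫x²·sin²(jπx/L) dx = L³·(1/6 − 1/(4j²π²)); cross terms ∫x·sin(jπx/L)·sin(lπx/L) dx = 0 for j + l even and −4jlL²/(π²(j² − l²)²) for j + l odd, ∫x²·sin(jπx/L)·sin(lπx/L) dx = (−1)^(j+l)·4jlL³/(π²(j² − l²)²); higher powers the same way via product-to-sum and parts.
State is unnormalized: ∫|Ψ|² dx = 19.453, and ∫Ψ*·V(x)·Ψ dx = -43.867, so ⟨V⟩ = -43.867 / 19.453.
⟨V⟩ = -2.2551.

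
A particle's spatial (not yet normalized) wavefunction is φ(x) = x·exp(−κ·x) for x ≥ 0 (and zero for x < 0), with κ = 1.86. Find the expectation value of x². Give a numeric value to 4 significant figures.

⟨x²⟩ = ∫ x²·|φ|² dx / ∫|φ|² dx (integrals over the domain).
Every integrand reduces to terms xʲ·e^(−2κx) on [0, ∞); use ∫₀^∞ xʲ·e^(−2κx) dx = j!/(2κ)^(j+1).
State is unnormalized: ∫|φ|² dx = 0.038851, and ∫φ*·x²·φ dx = 0.033690, so ⟨x²⟩ = 0.033690 / 0.038851.
⟨x²⟩ = 0.86715.

0.8672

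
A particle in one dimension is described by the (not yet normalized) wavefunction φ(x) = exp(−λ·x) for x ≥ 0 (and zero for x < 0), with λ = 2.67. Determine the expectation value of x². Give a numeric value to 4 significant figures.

0.07014

⟨x²⟩ = ∫ x²·|φ|² dx / ∫|φ|² dx (integrals over the domain).
Every integrand reduces to terms xʲ·e^(−2λx) on [0, ∞); use ∫₀^∞ xʲ·e^(−2λx) dx = j!/(2λ)^(j+1).
State is unnormalized: ∫|φ|² dx = 0.18727, and ∫φ*·x²·φ dx = 0.013134, so ⟨x²⟩ = 0.013134 / 0.18727.
⟨x²⟩ = 0.070137.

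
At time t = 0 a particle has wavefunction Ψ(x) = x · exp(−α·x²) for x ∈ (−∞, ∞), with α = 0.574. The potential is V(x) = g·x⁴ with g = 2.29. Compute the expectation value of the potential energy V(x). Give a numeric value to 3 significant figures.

6.52

⟨V⟩ = ∫ V(x)·|Ψ|² dx / ∫|Ψ|² dx.
Expand each integrand as polynomial × e^(−2αx²) and use ∫x^(2j)·e^(−2αx²) dx = (2j−1)!!/(4α)^j · √(π/(2α)), odd powers → 0; here √(π/(2α)) = 1.6543.
State is unnormalized: ∫|Ψ|² dx = 0.72050, and ∫Ψ*·V(x)·Ψ dx = 4.6948, so ⟨V⟩ = 4.6948 / 0.72050.
⟨V⟩ = 6.5160.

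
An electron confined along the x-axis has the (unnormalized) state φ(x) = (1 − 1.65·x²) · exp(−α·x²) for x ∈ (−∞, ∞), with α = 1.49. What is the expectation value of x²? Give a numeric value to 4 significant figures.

0.1212

⟨x²⟩ = ∫ x²·|φ|² dx / ∫|φ|² dx (integrals over the domain).
Expand each integrand as polynomial × e^(−2αx²) and use ∫x^(2j)·e^(−2αx²) dx = (2j−1)!!/(4α)^j · √(π/(2α)), odd powers → 0; here √(π/(2α)) = 1.0268.
State is unnormalized: ∫|φ|² dx = 0.69433, and ∫φ*·x²·φ dx = 0.084170, so ⟨x²⟩ = 0.084170 / 0.69433.
⟨x²⟩ = 0.12122.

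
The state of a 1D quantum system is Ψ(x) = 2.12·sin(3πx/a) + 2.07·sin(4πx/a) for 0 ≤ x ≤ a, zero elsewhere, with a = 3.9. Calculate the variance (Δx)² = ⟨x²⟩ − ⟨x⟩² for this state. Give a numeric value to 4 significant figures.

Compute ⟨x⟩ and ⟨x²⟩ separately, then (Δx)² = ⟨x²⟩ − ⟨x⟩².
On 0 ≤ x ≤ a (j ≠ l): ∫sin²(jπx/a) dx = a/2, ∫sin(jπx/a)·sin(lπx/a) dx = 0; diagonal moments ∫x·sin²(jπx/a) dx = a²/4, ∫x²·sin²(jπx/a) dx = a³·(1/6 − 1/(4j²π²)); cross terms ∫x·sin(jπx/a)·sin(lπx/a) dx = 0 for j + l even and −4jla²/(π²(j² − l²)²) for j + l odd, ∫x²·sin(jπx/a)·sin(lπx/a) dx = (−1)^(j+l)·4jla³/(π²(j² − l²)²); higher powers the same way via product-to-sum and parts.
Normalization: ∫|Ψ|² dx = 17.120.
⟨x⟩ = 1.1760 and ⟨x²⟩ = 1.9842.
(Δx)² = 1.9842 − (1.1760)² = 0.60116.

0.6012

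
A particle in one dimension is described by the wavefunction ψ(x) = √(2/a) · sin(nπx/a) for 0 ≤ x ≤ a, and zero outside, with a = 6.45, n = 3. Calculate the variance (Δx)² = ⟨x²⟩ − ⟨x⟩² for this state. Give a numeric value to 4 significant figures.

3.233

Compute ⟨x⟩ and ⟨x²⟩ separately, then (Δx)² = ⟨x²⟩ − ⟨x⟩².
With sin²θ = (1 − cos2θ)/2 on 0 ≤ x ≤ a: ∫sin²(nπx/a) dx = a/2, ∫x·sin²(nπx/a) dx = a²/4, ∫x²·sin²(nπx/a) dx = a³·(1/6 − 1/(4n²π²)); higher powers xᵏ the same way, integrating xᵏ·cos(2nπx/a) by parts.
⟨x⟩ = 3.2250 and ⟨x²⟩ = 13.633.
(Δx)² = 13.633 − (3.2250)² = 3.2327.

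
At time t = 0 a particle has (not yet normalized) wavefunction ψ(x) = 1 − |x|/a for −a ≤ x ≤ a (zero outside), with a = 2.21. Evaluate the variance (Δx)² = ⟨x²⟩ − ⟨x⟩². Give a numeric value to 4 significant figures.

0.4884

Compute ⟨x⟩ and ⟨x²⟩ separately, then (Δx)² = ⟨x²⟩ − ⟨x⟩².
ψ is even, so ∫ over [−a, a] = 2∫₀ᵃ with ψ = 1 − x/a there: ∫₀ᵃ (1 − x/a)² dx = a/3, ∫₀ᵃ x²(1 − x/a)² dx = a³/30, ∫₀ᵃ x⁴(1 − x/a)² dx = a⁵/105.
Normalization: ∫|ψ|² dx = 1.4733.
⟨x⟩ = 0.0000 and ⟨x²⟩ = 0.48841.
(Δx)² = 0.48841 − (0.0000)² = 0.48841.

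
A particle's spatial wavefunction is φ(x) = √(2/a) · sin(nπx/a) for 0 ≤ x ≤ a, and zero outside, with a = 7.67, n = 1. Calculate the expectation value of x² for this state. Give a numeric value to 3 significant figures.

⟨x²⟩ = ∫ x²·|φ|² dx (integrals over the domain).
With sin²θ = (1 − cos2θ)/2 on 0 ≤ x ≤ a: ∫sin²(nπx/a) dx = a/2, ∫x·sin²(nπx/a) dx = a²/4, ∫x²·sin²(nπx/a) dx = a³·(1/6 − 1/(4n²π²)); higher powers xᵏ the same way, integrating xᵏ·cos(2nπx/a) by parts.
⟨x²⟩ = 16.629.

16.6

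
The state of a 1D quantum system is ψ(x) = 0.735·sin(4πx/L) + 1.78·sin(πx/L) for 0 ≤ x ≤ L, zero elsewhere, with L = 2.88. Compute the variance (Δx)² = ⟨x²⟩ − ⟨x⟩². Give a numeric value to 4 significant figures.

Compute ⟨x⟩ and ⟨x²⟩ separately, then (Δx)² = ⟨x²⟩ − ⟨x⟩².
On 0 ≤ x ≤ L (j ≠ l): ∫sin²(jπx/L) dx = L/2, ∫sin(jπx/L)·sin(lπx/L) dx = 0; diagonal moments ∫x·sin²(jπx/L) dx = L²/4, ∫x²·sin²(jπx/L) dx = L³·(1/6 − 1/(4j²π²)); cross terms ∫x·sin(jπx/L)·sin(lπx/L) dx = 0 for j + l even and −4jlL²/(π²(j² − l²)²) for j + l odd, ∫x²·sin(jπx/L)·sin(lπx/L) dx = (−1)^(j+l)·4jlL³/(π²(j² − l²)²); higher powers the same way via product-to-sum and parts.
Normalization: ∫|ψ|² dx = 5.3404.
⟨x⟩ = 1.4107 and ⟨x²⟩ = 2.3177.
(Δx)² = 2.3177 − (1.4107)² = 0.32753.

0.3275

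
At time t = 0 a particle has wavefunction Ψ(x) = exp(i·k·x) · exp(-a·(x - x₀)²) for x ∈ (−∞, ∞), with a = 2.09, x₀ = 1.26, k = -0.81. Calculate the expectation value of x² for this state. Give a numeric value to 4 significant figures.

⟨x²⟩ = ∫ x²·|Ψ|² dx / ∫|Ψ|² dx (integrals over the domain).
Gaussian moments (u = x − x₀): ∫u^(2j)·e^(−2au²) du = (2j−1)!!/(4a)^j · √(π/(2a)), odd powers integrate to 0; here √(π/(2a)) = 0.86694.
State is unnormalized: ∫|Ψ|² dx = 0.86694, and ∫Ψ*·x²·Ψ dx = 1.4800, so ⟨x²⟩ = 1.4800 / 0.86694.
⟨x²⟩ = 1.7072.

1.707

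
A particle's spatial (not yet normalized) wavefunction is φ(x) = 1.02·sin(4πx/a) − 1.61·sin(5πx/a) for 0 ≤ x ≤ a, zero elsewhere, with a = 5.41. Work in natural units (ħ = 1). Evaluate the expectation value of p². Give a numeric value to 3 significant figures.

7.56

p² φ = −ħ² d²φ/dx²; ⟨p²⟩ = −ħ² ∫ φ*·φ'' dx / ∫|φ|² dx.
d²/dx² sin(jπx/a) = −(jπ/a)²·sin(jπx/a); on 0 ≤ x ≤ a, ∫sin²(jπx/a) dx = a/2 and ∫sin(jπx/a)·sin(lπx/a) dx = 0 for j ≠ l, so only diagonal terms survive in ∫|φ|² and ∫φ·φ″; ∫φ·φ′ dx = [φ²/2] between the walls = 0.
State is unnormalized: ∫|φ|² dx = 9.8259, and ∫φ*·(−ħ² φ'') dx = 74.295, so ⟨p²⟩ = 74.295 / 9.8259.
⟨p²⟩ = 7.5611.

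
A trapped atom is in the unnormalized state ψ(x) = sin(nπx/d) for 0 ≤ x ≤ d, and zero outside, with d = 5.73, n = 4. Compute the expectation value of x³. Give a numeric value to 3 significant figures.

46.1

⟨x³⟩ = ∫ x³·|ψ|² dx / ∫|ψ|² dx (integrals over the domain).
With sin²θ = (1 − cos2θ)/2 on 0 ≤ x ≤ d: ∫sin²(nπx/d) dx = d/2, ∫x·sin²(nπx/d) dx = d²/4, ∫x²·sin²(nπx/d) dx = d³·(1/6 − 1/(4n²π²)); higher powers xᵏ the same way, integrating xᵏ·cos(2nπx/d) by parts.
State is unnormalized: ∫|ψ|² dx = 2.8650, and ∫ψ*·x³·ψ dx = 132.19, so ⟨x³⟩ = 132.19 / 2.8650.
⟨x³⟩ = 46.140.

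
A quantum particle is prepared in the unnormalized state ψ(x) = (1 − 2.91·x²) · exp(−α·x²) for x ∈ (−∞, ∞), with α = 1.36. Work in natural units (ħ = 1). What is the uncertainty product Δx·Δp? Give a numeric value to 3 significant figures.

1.85

Δx = √(⟨x²⟩−⟨x⟩²), Δp = √(⟨p²⟩−⟨p⟩²).
Expand each integrand as polynomial × e^(−2αx²) and use ∫x^(2j)·e^(−2αx²) dx = (2j−1)!!/(4α)^j · √(π/(2α)), odd powers → 0; here √(π/(2α)) = 1.0747. Differentiate with the product rule, d/dx e^(−αx²) = −2αx·e^(−αx²).
Normalization: ∫|ψ|² dx = 0.84750.
⟨x⟩ = 0.0000, ⟨x²⟩ = 0.48547 ⇒ Δx = 0.69676.
⟨p⟩ = 0.0000, ⟨p²⟩ = 7.0241 ⇒ Δp = 2.6503.
Δx·Δp = 1.8466.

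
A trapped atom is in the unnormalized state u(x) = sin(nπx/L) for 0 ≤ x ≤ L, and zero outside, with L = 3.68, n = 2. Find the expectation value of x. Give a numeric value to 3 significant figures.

⟨x⟩ = ∫ x·|u|² dx / ∫|u|² dx (integrals over the domain).
With sin²θ = (1 − cos2θ)/2 on 0 ≤ x ≤ L: ∫sin²(nπx/L) dx = L/2, ∫x·sin²(nπx/L) dx = L²/4, ∫x²·sin²(nπx/L) dx = L³·(1/6 − 1/(4n²π²)); higher powers xᵏ the same way, integrating xᵏ·cos(2nπx/L) by parts.
State is unnormalized: ∫|u|² dx = 1.8400, and ∫u*·x·u dx = 3.3856, so ⟨x⟩ = 3.3856 / 1.8400.
⟨x⟩ = 1.8400.

1.84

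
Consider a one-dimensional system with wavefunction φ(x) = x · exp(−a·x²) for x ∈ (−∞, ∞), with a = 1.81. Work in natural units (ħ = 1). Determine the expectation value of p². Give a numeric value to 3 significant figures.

p² φ = −ħ² d²φ/dx²; ⟨p²⟩ = −ħ² ∫ φ*·φ'' dx / ∫|φ|² dx.
Expand each integrand as polynomial × e^(−2ax²) and use ∫x^(2j)·e^(−2ax²) dx = (2j−1)!!/(4a)^j · √(π/(2a)), odd powers → 0; here √(π/(2a)) = 0.93158. Differentiate with the product rule, d/dx e^(−ax²) = −2ax·e^(−ax²).
State is unnormalized: ∫|φ|² dx = 0.12867, and ∫φ*·(−ħ² φ'') dx = 0.69869, so ⟨p²⟩ = 0.69869 / 0.12867.
⟨p²⟩ = 5.4300.

5.43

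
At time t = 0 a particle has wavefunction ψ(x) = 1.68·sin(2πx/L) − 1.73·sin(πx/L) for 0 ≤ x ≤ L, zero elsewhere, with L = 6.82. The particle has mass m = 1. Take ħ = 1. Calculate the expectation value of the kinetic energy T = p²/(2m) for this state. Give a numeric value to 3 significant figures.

T = −(ħ²/2m) d²/dx², so ⟨T⟩ = −(ħ²/2m) ∫ ψ*·ψ'' dx / ∫|ψ|² dx; with m = 1.
d²/dx² sin(jπx/L) = −(jπ/L)²·sin(jπx/L); on 0 ≤ x ≤ L, ∫sin²(jπx/L) dx = L/2 and ∫sin(jπx/L)·sin(lπx/L) dx = 0 for j ≠ l, so only diagonal terms survive in ∫|ψ|² and ∫ψ·ψ″; ∫ψ·ψ′ dx = [ψ²/2] between the walls = 0.
State is unnormalized: ∫|ψ|² dx = 19.830, and ∫ψ*·(−ħ²/2m · ψ'') dx = 5.1673, so ⟨T⟩ = 5.1673 / 19.830.
⟨T⟩ = 0.26058.

0.261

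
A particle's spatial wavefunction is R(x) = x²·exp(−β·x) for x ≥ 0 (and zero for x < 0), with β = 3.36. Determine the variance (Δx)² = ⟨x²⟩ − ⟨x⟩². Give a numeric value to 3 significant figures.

Compute ⟨x⟩ and ⟨x²⟩ separately, then (Δx)² = ⟨x²⟩ − ⟨x⟩².
Every integrand reduces to terms xʲ·e^(−2βx) on [0, ∞); use ∫₀^∞ xʲ·e^(−2βx) dx = j!/(2β)^(j+1).
Normalization: ∫|R|² dx = 0.0017513.
⟨x⟩ = 0.74405 and ⟨x²⟩ = 0.66433.
(Δx)² = 0.66433 − (0.74405)² = 0.11072.

0.111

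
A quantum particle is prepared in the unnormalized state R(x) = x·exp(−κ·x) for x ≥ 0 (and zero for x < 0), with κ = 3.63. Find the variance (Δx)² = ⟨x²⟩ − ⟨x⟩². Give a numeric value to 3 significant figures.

Compute ⟨x⟩ and ⟨x²⟩ separately, then (Δx)² = ⟨x²⟩ − ⟨x⟩².
Every integrand reduces to terms xʲ·e^(−2κx) on [0, ∞); use ∫₀^∞ xʲ·e^(−2κx) dx = j!/(2κ)^(j+1).
Normalization: ∫|R|² dx = 0.0052266.
⟨x⟩ = 0.41322 and ⟨x²⟩ = 0.22767.
(Δx)² = 0.22767 − (0.41322)² = 0.056918.

0.0569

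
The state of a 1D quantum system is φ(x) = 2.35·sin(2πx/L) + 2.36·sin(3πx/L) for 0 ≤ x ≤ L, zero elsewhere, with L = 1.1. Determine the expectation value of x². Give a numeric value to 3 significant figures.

⟨x²⟩ = ∫ x²·|φ|² dx / ∫|φ|² dx (integrals over the domain).
On 0 ≤ x ≤ L (j ≠ l): ∫sin²(jπx/L) dx = L/2, ∫sin(jπx/L)·sin(lπx/L) dx = 0; diagonal moments ∫x·sin²(jπx/L) dx = L²/4, ∫x²·sin²(jπx/L) dx = L³·(1/6 − 1/(4j²π²)); cross terms ∫x·sin(jπx/L)·sin(lπx/L) dx = 0 for j + l even and −4jlL²/(π²(j² − l²)²) for j + l odd, ∫x²·sin(jπx/L)·sin(lπx/L) dx = (−1)^(j+l)·4jlL³/(π²(j² − l²)²); higher powers the same way via product-to-sum and parts.
State is unnormalized: ∫|φ|² dx = 6.1007, and ∫φ*·x²·φ dx = 0.95717, so ⟨x²⟩ = 0.95717 / 6.1007.
⟨x²⟩ = 0.15690.

0.157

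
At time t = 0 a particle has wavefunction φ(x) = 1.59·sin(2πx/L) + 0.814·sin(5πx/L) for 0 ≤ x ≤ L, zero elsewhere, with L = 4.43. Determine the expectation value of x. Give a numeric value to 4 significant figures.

2.149

⟨x⟩ = ∫ x·|φ|² dx / ∫|φ|² dx (integrals over the domain).
On 0 ≤ x ≤ L (j ≠ l): ∫sin²(jπx/L) dx = L/2, ∫sin(jπx/L)·sin(lπx/L) dx = 0; diagonal moments ∫x·sin²(jπx/L) dx = L²/4, ∫x²·sin²(jπx/L) dx = L³·(1/6 − 1/(4j²π²)); cross terms ∫x·sin(jπx/L)·sin(lπx/L) dx = 0 for j + l even and −4jlL²/(π²(j² − l²)²) for j + l odd, ∫x²·sin(jπx/L)·sin(lπx/L) dx = (−1)^(j+l)·4jlL³/(π²(j² − l²)²); higher powers the same way via product-to-sum and parts.
State is unnormalized: ∫|φ|² dx = 7.0674, and ∫φ*·x·φ dx = 15.187, so ⟨x⟩ = 15.187 / 7.0674.
⟨x⟩ = 2.1489.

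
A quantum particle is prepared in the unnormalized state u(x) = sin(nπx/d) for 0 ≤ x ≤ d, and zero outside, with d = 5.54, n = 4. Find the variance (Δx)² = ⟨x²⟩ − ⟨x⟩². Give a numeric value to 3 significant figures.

Compute ⟨x⟩ and ⟨x²⟩ separately, then (Δx)² = ⟨x²⟩ − ⟨x⟩².
With sin²θ = (1 − cos2θ)/2 on 0 ≤ x ≤ d: ∫sin²(nπx/d) dx = d/2, ∫x·sin²(nπx/d) dx = d²/4, ∫x²·sin²(nπx/d) dx = d³·(1/6 − 1/(4n²π²)); higher powers xᵏ the same way, integrating xᵏ·cos(2nπx/d) by parts.
Normalization: ∫|u|² dx = 2.7700.
⟨x⟩ = 2.7700 and ⟨x²⟩ = 10.133.
(Δx)² = 10.133 − (2.7700)² = 2.4605.

2.46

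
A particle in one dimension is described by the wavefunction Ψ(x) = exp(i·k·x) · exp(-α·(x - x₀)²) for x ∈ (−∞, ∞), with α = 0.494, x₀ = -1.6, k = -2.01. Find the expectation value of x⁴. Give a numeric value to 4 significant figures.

⟨x⁴⟩ = ∫ x⁴·|Ψ|² dx / ∫|Ψ|² dx (integrals over the domain).
Gaussian moments (u = x − x₀): ∫u^(2j)·e^(−2αu²) du = (2j−1)!!/(4α)^j · √(π/(2α)), odd powers integrate to 0; here √(π/(2α)) = 1.7832.
State is unnormalized: ∫|Ψ|² dx = 1.7832, and ∫Ψ*·x⁴·Ψ dx = 26.918, so ⟨x⁴⟩ = 26.918 / 1.7832.
⟨x⁴⟩ = 15.095.

15.10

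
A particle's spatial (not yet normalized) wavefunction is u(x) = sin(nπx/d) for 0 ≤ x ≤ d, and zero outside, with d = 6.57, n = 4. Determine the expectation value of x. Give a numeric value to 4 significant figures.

⟨x⟩ = ∫ x·|u|² dx / ∫|u|² dx (integrals over the domain).
With sin²θ = (1 − cos2θ)/2 on 0 ≤ x ≤ d: ∫sin²(nπx/d) dx = d/2, ∫x·sin²(nπx/d) dx = d²/4, ∫x²·sin²(nπx/d) dx = d³·(1/6 − 1/(4n²π²)); higher powers xᵏ the same way, integrating xᵏ·cos(2nπx/d) by parts.
State is unnormalized: ∫|u|² dx = 3.2850, and ∫u*·x·u dx = 10.791, so ⟨x⟩ = 10.791 / 3.2850.
⟨x⟩ = 3.2850.

3.285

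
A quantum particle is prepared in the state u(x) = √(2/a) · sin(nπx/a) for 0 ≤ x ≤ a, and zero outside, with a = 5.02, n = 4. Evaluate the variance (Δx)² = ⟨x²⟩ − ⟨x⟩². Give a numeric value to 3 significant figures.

2.02

Compute ⟨x⟩ and ⟨x²⟩ separately, then (Δx)² = ⟨x²⟩ − ⟨x⟩².
With sin²θ = (1 − cos2θ)/2 on 0 ≤ x ≤ a: ∫sin²(nπx/a) dx = a/2, ∫x·sin²(nπx/a) dx = a²/4, ∫x²·sin²(nπx/a) dx = a³·(1/6 − 1/(4n²π²)); higher powers xᵏ the same way, integrating xᵏ·cos(2nπx/a) by parts.
⟨x⟩ = 2.5100 and ⟨x²⟩ = 8.3203.
(Δx)² = 8.3203 − (2.5100)² = 2.0202.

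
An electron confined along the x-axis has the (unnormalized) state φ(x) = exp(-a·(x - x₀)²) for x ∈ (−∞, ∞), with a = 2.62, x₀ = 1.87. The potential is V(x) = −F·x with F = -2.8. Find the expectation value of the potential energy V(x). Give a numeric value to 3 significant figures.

⟨V⟩ = ∫ V(x)·|φ|² dx / ∫|φ|² dx.
Gaussian moments (u = x − x₀): ∫u^(2j)·e^(−2au²) du = (2j−1)!!/(4a)^j · √(π/(2a)), odd powers integrate to 0; here √(π/(2a)) = 0.77430.
State is unnormalized: ∫|φ|² dx = 0.77430, and ∫φ*·V(x)·φ dx = 4.0542, so ⟨V⟩ = 4.0542 / 0.77430.
⟨V⟩ = 5.2360.

5.24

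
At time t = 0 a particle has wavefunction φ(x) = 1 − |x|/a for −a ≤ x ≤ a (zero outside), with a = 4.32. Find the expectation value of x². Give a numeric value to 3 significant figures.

⟨x²⟩ = ∫ x²·|φ|² dx / ∫|φ|² dx (integrals over the domain).
φ is even, so ∫ over [−a, a] = 2∫₀ᵃ with φ = 1 − x/a there: ∫₀ᵃ (1 − x/a)² dx = a/3, ∫₀ᵃ x²(1 − x/a)² dx = a³/30, ∫₀ᵃ x⁴(1 − x/a)² dx = a⁵/105.
State is unnormalized: ∫|φ|² dx = 2.8800, and ∫φ*·x²·φ dx = 5.3748, so ⟨x²⟩ = 5.3748 / 2.8800.
⟨x²⟩ = 1.8662.

1.87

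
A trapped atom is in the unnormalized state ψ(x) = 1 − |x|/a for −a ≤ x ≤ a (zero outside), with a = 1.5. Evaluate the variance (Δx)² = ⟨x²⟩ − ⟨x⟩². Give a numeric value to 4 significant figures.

Compute ⟨x⟩ and ⟨x²⟩ separately, then (Δx)² = ⟨x²⟩ − ⟨x⟩².
ψ is even, so ∫ over [−a, a] = 2∫₀ᵃ with ψ = 1 − x/a there: ∫₀ᵃ (1 − x/a)² dx = a/3, ∫₀ᵃ x²(1 − x/a)² dx = a³/30, ∫₀ᵃ x⁴(1 − x/a)² dx = a⁵/105.
Normalization: ∫|ψ|² dx = 1.0000.
⟨x⟩ = 0.0000 and ⟨x²⟩ = 0.22500.
(Δx)² = 0.22500 − (0.0000)² = 0.22500.

0.2250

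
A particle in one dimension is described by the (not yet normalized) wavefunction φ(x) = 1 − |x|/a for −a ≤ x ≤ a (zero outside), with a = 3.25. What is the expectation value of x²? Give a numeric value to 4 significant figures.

1.056

⟨x²⟩ = ∫ x²·|φ|² dx / ∫|φ|² dx (integrals over the domain).
φ is even, so ∫ over [−a, a] = 2∫₀ᵃ with φ = 1 − x/a there: ∫₀ᵃ (1 − x/a)² dx = a/3, ∫₀ᵃ x²(1 − x/a)² dx = a³/30, ∫₀ᵃ x⁴(1 − x/a)² dx = a⁵/105.
State is unnormalized: ∫|φ|² dx = 2.1667, and ∫φ*·x²·φ dx = 2.2885, so ⟨x²⟩ = 2.2885 / 2.1667.
⟨x²⟩ = 1.0563.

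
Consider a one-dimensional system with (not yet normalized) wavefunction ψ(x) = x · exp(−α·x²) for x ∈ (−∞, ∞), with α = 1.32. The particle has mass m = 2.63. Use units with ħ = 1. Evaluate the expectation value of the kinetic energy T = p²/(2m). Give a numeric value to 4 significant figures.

T = −(ħ²/2m) d²/dx², so ⟨T⟩ = −(ħ²/2m) ∫ ψ*·ψ'' dx / ∫|ψ|² dx; with m = 2.63.
Expand each integrand as polynomial × e^(−2αx²) and use ∫x^(2j)·e^(−2αx²) dx = (2j−1)!!/(4α)^j · √(π/(2α)), odd powers → 0; here √(π/(2α)) = 1.0909. Differentiate with the product rule, d/dx e^(−αx²) = −2αx·e^(−αx²).
State is unnormalized: ∫|ψ|² dx = 0.20660, and ∫ψ*·(−ħ²/2m · ψ'') dx = 0.15554, so ⟨T⟩ = 0.15554 / 0.20660.
⟨T⟩ = 0.75285.

0.7529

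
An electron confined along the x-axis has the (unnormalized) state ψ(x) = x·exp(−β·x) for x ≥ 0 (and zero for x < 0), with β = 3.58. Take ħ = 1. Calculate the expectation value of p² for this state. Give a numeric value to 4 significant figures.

12.82

p² ψ = −ħ² d²ψ/dx²; ⟨p²⟩ = −ħ² ∫ ψ*·ψ'' dx / ∫|ψ|² dx.
Differentiate x·exp(−β·x) with the product rule; every integrand then reduces to terms xʲ·e^(−2βx) on [0, ∞), with ∫₀^∞ xʲ·e^(−2βx) dx = j!/(2β)^(j+1).
State is unnormalized: ∫|ψ|² dx = 0.0054487, and ∫ψ*·(−ħ² ψ'') dx = 0.069832, so ⟨p²⟩ = 0.069832 / 0.0054487.
⟨p²⟩ = 12.816.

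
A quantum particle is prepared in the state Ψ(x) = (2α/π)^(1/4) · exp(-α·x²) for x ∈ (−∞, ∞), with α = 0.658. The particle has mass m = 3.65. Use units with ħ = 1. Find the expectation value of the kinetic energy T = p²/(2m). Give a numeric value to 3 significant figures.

0.0901

T = −(ħ²/2m) d²/dx², so ⟨T⟩ = −(ħ²/2m) ∫ Ψ*·Ψ'' dx; with m = 3.65.
Gaussian moments: ∫x^(2j)·e^(−2αx²) dx = (2j−1)!!/(4α)^j · √(π/(2α)), odd powers integrate to 0; here √(π/(2α)) = 1.5451. Derivatives: d/dx e^(−αx²) = −2αx·e^(−αx²), d²/dx² e^(−αx²) = (4α²x² − 2α)·e^(−αx²).
⟨T⟩ = 0.090137.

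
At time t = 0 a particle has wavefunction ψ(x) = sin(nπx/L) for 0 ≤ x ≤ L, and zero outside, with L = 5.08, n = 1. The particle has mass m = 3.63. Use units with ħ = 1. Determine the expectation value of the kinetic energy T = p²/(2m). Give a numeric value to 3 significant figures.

0.0527

T = −(ħ²/2m) d²/dx², so ⟨T⟩ = −(ħ²/2m) ∫ ψ*·ψ'' dx / ∫|ψ|² dx; with m = 3.63.
d/dx sin(nπx/L) = (nπ/L)·cos(nπx/L) and d²/dx² sin(nπx/L) = −(nπ/L)²·sin(nπx/L); on 0 ≤ x ≤ L, ∫sin²(nπx/L) dx = L/2 and ∫sin(nπx/L)·cos(nπx/L) dx = 0.
State is unnormalized: ∫|ψ|² dx = 2.5400, and ∫ψ*·(−ħ²/2m · ψ'') dx = 0.13380, so ⟨T⟩ = 0.13380 / 2.5400.
⟨T⟩ = 0.052679.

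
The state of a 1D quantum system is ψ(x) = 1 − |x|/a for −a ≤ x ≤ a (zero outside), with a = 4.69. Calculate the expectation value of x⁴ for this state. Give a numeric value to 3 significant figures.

⟨x⁴⟩ = ∫ x⁴·|ψ|² dx / ∫|ψ|² dx (integrals over the domain).
ψ is even, so ∫ over [−a, a] = 2∫₀ᵃ with ψ = 1 − x/a there: ∫₀ᵃ (1 − x/a)² dx = a/3, ∫₀ᵃ x²(1 − x/a)² dx = a³/30, ∫₀ᵃ x⁴(1 − x/a)² dx = a⁵/105.
State is unnormalized: ∫|ψ|² dx = 3.1267, and ∫ψ*·x⁴·ψ dx = 43.222, so ⟨x⁴⟩ = 43.222 / 3.1267.
⟨x⁴⟩ = 13.824.

13.8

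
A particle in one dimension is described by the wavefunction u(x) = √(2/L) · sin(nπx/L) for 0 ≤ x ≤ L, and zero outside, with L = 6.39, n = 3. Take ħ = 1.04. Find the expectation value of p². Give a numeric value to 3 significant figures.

2.35

p² u = −ħ² d²u/dx²; ⟨p²⟩ = −ħ² ∫ u*·u'' dx.
d/dx sin(nπx/L) = (nπ/L)·cos(nπx/L) and d²/dx² sin(nπx/L) = −(nπ/L)²·sin(nπx/L); on 0 ≤ x ≤ L, ∫sin²(nπx/L) dx = L/2 and ∫sin(nπx/L)·cos(nπx/L) dx = 0.
⟨p²⟩ = 2.3529.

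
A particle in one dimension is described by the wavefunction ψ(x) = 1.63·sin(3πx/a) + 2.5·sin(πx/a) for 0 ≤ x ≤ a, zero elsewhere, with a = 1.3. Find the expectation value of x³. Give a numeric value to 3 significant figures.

⟨x³⟩ = ∫ x³·|ψ|² dx / ∫|ψ|² dx (integrals over the domain).
On 0 ≤ x ≤ a (j ≠ l): ∫sin²(jπx/a) dx = a/2, ∫sin(jπx/a)·sin(lπx/a) dx = 0; diagonal moments ∫x·sin²(jπx/a) dx = a²/4, ∫x²·sin²(jπx/a) dx = a³·(1/6 − 1/(4j²π²)); cross terms ∫x·sin(jπx/a)·sin(lπx/a) dx = 0 for j + l even and −4jla²/(π²(j² − l²)²) for j + l odd, ∫x²·sin(jπx/a)·sin(lπx/a) dx = (−1)^(j+l)·4jla³/(π²(j² − l²)²); higher powers the same way via product-to-sum and parts.
State is unnormalized: ∫|ψ|² dx = 5.7895, and ∫ψ*·x³·ψ dx = 3.1329, so ⟨x³⟩ = 3.1329 / 5.7895.
⟨x³⟩ = 0.54114.

0.541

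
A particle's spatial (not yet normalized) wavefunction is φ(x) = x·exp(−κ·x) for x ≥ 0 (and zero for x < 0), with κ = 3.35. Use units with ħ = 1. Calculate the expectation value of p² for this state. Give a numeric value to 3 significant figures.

11.2

p² φ = −ħ² d²φ/dx²; ⟨p²⟩ = −ħ² ∫ φ*·φ'' dx / ∫|φ|² dx.
Differentiate x·exp(−κ·x) with the product rule; every integrand then reduces to terms xʲ·e^(−2κx) on [0, ∞), with ∫₀^∞ xʲ·e^(−2κx) dx = j!/(2κ)^(j+1).
State is unnormalized: ∫|φ|² dx = 0.0066498, and ∫φ*·(−ħ² φ'') dx = 0.074627, so ⟨p²⟩ = 0.074627 / 0.0066498.
⟨p²⟩ = 11.223.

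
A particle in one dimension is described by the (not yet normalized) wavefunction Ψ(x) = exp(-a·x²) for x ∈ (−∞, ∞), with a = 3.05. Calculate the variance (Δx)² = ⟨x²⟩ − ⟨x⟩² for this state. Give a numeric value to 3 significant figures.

0.0820

Compute ⟨x⟩ and ⟨x²⟩ separately, then (Δx)² = ⟨x²⟩ − ⟨x⟩².
Gaussian moments: ∫x^(2j)·e^(−2ax²) dx = (2j−1)!!/(4a)^j · √(π/(2a)), odd powers integrate to 0; here √(π/(2a)) = 0.71765.
Normalization: ∫|Ψ|² dx = 0.71765.
⟨x⟩ = 0.0000 and ⟨x²⟩ = 0.081967.
(Δx)² = 0.081967 − (0.0000)² = 0.081967.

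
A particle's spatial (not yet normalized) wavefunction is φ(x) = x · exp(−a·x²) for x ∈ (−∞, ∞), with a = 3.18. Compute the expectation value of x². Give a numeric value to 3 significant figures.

0.236

⟨x²⟩ = ∫ x²·|φ|² dx / ∫|φ|² dx (integrals over the domain).
Expand each integrand as polynomial × e^(−2ax²) and use ∫x^(2j)·e^(−2ax²) dx = (2j−1)!!/(4a)^j · √(π/(2a)), odd powers → 0; here √(π/(2a)) = 0.70282.
State is unnormalized: ∫|φ|² dx = 0.055253, and ∫φ*·x²·φ dx = 0.013031, so ⟨x²⟩ = 0.013031 / 0.055253.
⟨x²⟩ = 0.23585.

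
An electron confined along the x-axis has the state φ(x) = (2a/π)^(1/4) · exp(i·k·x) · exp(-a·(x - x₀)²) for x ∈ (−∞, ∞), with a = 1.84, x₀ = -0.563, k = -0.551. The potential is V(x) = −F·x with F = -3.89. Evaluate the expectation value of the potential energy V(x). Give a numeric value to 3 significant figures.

⟨V⟩ = ∫ V(x)·|φ|² dx.
Gaussian moments (u = x − x₀): ∫u^(2j)·e^(−2au²) du = (2j−1)!!/(4a)^j · √(π/(2a)), odd powers integrate to 0; here √(π/(2a)) = 0.92396.
⟨V⟩ = -2.1901.

-2.19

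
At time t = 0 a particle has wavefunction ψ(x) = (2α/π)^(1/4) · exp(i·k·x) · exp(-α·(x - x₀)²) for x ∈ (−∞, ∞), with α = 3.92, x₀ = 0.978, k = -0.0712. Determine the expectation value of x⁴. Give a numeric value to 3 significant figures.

1.29

⟨x⁴⟩ = ∫ x⁴·|ψ|² dx (integrals over the domain).
Gaussian moments (u = x − x₀): ∫u^(2j)·e^(−2αu²) du = (2j−1)!!/(4α)^j · √(π/(2α)), odd powers integrate to 0; here √(π/(2α)) = 0.63302.
⟨x⁴⟩ = 1.2931.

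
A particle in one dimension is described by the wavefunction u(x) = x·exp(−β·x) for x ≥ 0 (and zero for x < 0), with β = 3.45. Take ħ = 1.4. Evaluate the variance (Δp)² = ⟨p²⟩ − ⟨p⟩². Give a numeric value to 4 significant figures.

23.33

Compute ⟨p⟩ and ⟨p²⟩ separately; (Δp)² = ⟨p²⟩ − ⟨p⟩².
Differentiate x·exp(−β·x) with the product rule; every integrand then reduces to terms xʲ·e^(−2βx) on [0, ∞), with ∫₀^∞ xʲ·e^(−2βx) dx = j!/(2β)^(j+1).
Normalization: ∫|u|² dx = 0.0060881.
⟨p⟩ = 0.0000 and ⟨p²⟩ = 23.329.
(Δp)² = 23.329 − (0.0000)² = 23.329.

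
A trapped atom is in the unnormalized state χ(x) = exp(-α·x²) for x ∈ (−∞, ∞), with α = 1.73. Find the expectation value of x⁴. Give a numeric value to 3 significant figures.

0.0626

⟨x⁴⟩ = ∫ x⁴·|χ|² dx / ∫|χ|² dx (integrals over the domain).
Gaussian moments: ∫x^(2j)·e^(−2αx²) dx = (2j−1)!!/(4α)^j · √(π/(2α)), odd powers integrate to 0; here √(π/(2α)) = 0.95288.
State is unnormalized: ∫|χ|² dx = 0.95288, and ∫χ*·x⁴·χ dx = 0.059696, so ⟨x⁴⟩ = 0.059696 / 0.95288.
⟨x⁴⟩ = 0.062648.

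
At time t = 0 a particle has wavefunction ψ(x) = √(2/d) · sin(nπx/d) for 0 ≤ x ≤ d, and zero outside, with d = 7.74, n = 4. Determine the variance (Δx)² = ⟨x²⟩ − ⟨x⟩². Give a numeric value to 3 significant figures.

Compute ⟨x⟩ and ⟨x²⟩ separately, then (Δx)² = ⟨x²⟩ − ⟨x⟩².
With sin²θ = (1 − cos2θ)/2 on 0 ≤ x ≤ d: ∫sin²(nπx/d) dx = d/2, ∫x·sin²(nπx/d) dx = d²/4, ∫x²·sin²(nπx/d) dx = d³·(1/6 − 1/(4n²π²)); higher powers xᵏ the same way, integrating xᵏ·cos(2nπx/d) by parts.
⟨x⟩ = 3.8700 and ⟨x²⟩ = 19.780.
(Δx)² = 19.780 − (3.8700)² = 4.8026.

4.80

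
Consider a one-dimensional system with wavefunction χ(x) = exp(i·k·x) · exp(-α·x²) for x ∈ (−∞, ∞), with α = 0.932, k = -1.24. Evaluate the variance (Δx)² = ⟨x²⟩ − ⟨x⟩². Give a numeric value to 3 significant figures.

0.268

Compute ⟨x⟩ and ⟨x²⟩ separately, then (Δx)² = ⟨x²⟩ − ⟨x⟩².
Gaussian moments: ∫x^(2j)·e^(−2αx²) dx = (2j−1)!!/(4α)^j · √(π/(2α)), odd powers integrate to 0; here √(π/(2α)) = 1.2982.
Normalization: ∫|χ|² dx = 1.2982.
⟨x⟩ = 0.0000 and ⟨x²⟩ = 0.26824.
(Δx)² = 0.26824 − (0.0000)² = 0.26824.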